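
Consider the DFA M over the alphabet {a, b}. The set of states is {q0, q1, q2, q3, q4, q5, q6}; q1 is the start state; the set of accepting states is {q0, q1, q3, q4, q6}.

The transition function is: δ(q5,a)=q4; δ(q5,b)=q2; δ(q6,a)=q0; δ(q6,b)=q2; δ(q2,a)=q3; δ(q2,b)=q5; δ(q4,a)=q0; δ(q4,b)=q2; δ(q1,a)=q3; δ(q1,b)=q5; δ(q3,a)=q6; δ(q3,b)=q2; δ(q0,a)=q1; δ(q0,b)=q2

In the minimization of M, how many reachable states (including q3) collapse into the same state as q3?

5

Every state is reachable, so we keep all 7.
Initial partition by acceptance: {q0,q1,q3,q4,q6} | {q2,q5}.
No further refinement is possible. Final partition (2 blocks): {q0,q1,q3,q4,q6} | {q2,q5}.
The equivalence class containing q3 is {q0,q1,q3,q4,q6}, of size 5.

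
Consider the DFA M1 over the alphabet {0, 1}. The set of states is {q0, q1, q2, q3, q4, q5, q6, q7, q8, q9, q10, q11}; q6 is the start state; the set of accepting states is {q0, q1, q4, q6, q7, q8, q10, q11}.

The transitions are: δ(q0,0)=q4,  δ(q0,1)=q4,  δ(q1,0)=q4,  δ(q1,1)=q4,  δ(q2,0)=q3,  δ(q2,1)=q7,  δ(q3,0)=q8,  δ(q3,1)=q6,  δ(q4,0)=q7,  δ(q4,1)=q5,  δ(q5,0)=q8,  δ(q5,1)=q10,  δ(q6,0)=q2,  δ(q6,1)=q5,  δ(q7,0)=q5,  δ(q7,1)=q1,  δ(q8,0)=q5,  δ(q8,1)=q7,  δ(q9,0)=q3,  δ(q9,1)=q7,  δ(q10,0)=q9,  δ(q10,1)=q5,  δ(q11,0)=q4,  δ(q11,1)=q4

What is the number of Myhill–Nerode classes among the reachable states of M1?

States {q0,q11} cannot be reached from the start state, so discard them.
Initial partition by acceptance: {q1,q4,q6,q7,q8,q10} | {q2,q3,q5,q9}.
Split {q1,q4,q6,q7,q8,q10} by δ(·,0) → {q6,q7,q8,q10} and {q1,q4}.
On input 1, block {q6,q7,q8,q10} splits into {q6,q10} and {q7} and {q8}.
Split {q2,q3,q5,q9} by δ(·,0) → {q2,q9} and {q3,q5}.
On input 0, block {q1,q4} splits into {q1} and {q4}.
No further refinement is possible. Final partition (7 blocks): {q6,q10} | {q2,q9} | {q1} | {q7} | {q8} | {q3,q5} | {q4}.

7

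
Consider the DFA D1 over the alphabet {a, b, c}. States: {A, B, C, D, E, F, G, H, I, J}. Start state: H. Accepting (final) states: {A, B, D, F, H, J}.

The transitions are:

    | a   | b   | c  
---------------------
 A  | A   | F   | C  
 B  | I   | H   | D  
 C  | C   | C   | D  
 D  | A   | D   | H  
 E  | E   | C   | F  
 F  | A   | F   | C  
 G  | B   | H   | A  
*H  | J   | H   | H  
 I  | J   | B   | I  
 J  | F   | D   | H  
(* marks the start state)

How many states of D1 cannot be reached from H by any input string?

4

BFS from H reaches {A, C, D, F, H, J}; the 4 state(s) B, E, G, I are never visited.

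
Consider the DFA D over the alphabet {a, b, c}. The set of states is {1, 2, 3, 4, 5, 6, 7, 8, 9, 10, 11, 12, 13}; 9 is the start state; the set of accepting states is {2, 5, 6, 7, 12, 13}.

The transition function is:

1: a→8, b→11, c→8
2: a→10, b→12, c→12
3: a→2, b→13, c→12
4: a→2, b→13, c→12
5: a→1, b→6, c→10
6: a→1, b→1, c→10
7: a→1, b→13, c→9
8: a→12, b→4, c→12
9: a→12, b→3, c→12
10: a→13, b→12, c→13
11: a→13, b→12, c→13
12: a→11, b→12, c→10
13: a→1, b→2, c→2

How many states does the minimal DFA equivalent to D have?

7

Reachable states from the start: {1,2,3,4,8,9,10,11,12,13}. Unreachable: {5,6,7} — drop them.
P0 = {2,12,13} | {1,3,4,8,9,10,11}.
Refine {2,12,13} on symbol c: members go to different blocks, giving {2,13} and {12}.
On input b, block {2,13} splits into {2} and {13}.
Refine {1,3,4,8,9,10,11} on symbol a: members go to different blocks, giving {3,4} and {8,9} and {10,11} and {1}.
Stable partition: {2} | {3,4} | {12} | {13} | {8,9} | {10,11} | {1} — 7 equivalence classes.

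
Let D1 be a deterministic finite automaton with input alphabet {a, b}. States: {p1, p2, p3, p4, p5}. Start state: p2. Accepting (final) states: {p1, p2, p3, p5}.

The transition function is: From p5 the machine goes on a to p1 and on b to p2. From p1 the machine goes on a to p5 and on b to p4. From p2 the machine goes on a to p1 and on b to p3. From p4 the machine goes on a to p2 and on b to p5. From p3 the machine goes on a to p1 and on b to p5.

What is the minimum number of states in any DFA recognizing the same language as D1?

Every state is reachable, so we keep all 5.
Initial partition by acceptance: {p1,p2,p3,p5} | {p4}.
On input b, block {p1,p2,p3,p5} splits into {p2,p3,p5} and {p1}.
Stable partition: {p2,p3,p5} | {p4} | {p1} — 3 equivalence classes.

3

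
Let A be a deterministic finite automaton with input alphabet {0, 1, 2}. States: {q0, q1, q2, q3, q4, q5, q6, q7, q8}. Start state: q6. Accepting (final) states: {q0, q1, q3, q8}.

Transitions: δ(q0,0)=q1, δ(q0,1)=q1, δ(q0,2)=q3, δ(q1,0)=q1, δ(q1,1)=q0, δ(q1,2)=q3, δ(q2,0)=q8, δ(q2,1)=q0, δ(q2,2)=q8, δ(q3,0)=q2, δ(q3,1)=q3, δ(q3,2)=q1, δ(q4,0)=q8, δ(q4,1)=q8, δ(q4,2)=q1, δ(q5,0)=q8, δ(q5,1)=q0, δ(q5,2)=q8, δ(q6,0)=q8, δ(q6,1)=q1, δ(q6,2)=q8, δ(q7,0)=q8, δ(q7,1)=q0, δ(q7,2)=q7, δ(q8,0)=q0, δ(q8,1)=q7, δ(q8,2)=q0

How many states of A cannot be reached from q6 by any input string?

2

Starting at q6 and following transitions, the reachable set is {q0, q1, q2, q3, q6, q7, q8}. That leaves q4, q5 unreachable — 2 in total.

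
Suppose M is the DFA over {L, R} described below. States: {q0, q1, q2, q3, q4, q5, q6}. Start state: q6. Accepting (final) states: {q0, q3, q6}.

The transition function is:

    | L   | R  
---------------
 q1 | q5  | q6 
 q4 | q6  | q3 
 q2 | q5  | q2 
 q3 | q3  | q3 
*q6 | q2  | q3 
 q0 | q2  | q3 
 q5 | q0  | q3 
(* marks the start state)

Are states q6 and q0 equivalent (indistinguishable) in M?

Reachable states from the start: {q0,q2,q3,q5,q6}. Unreachable: {q1,q4} — drop them.
Start with accepting vs non-accepting: {q0,q3,q6} | {q2,q5}.
Split {q0,q3,q6} by δ(·,L) → {q0,q6} and {q3}.
Split {q2,q5} by δ(·,L) → {q2} and {q5}.
No further refinement is possible. Final partition (4 blocks): {q0,q6} | {q2} | {q3} | {q5}.
q6 and q0 lie in the same block of the stable partition, so they are equivalent — no string distinguishes them.

Yes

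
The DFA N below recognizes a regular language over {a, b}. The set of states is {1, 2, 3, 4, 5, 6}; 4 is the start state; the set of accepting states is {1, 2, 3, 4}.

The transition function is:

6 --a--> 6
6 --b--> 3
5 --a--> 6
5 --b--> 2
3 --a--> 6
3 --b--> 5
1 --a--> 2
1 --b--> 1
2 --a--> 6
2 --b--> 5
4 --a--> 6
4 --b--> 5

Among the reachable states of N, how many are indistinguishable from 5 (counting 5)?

2

First remove the unreachable states {1}; 5 states remain.
Initial partition by acceptance: {2,3,4} | {5,6}.
Stable partition: {2,3,4} | {5,6} — 2 equivalence classes.
State 5 belongs to the block {5,6}, which has 2 states.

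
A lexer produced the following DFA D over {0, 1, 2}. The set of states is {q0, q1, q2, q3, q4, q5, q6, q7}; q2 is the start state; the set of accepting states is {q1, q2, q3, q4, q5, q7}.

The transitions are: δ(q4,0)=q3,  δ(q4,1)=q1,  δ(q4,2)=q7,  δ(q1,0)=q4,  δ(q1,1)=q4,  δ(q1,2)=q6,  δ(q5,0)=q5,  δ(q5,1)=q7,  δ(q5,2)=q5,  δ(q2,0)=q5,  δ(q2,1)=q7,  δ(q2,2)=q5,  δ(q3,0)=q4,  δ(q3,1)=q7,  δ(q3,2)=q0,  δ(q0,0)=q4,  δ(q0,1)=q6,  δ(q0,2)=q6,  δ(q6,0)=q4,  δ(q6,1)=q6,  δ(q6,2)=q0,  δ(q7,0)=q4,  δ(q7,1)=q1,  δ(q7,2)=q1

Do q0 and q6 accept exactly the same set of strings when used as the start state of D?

Yes

Initial partition by acceptance: {q1,q2,q3,q4,q5,q7} | {q0,q6}.
Split {q1,q2,q3,q4,q5,q7} by δ(·,2) → {q2,q4,q5,q7} and {q1,q3}.
Split {q2,q4,q5,q7} by δ(·,0) → {q2,q5,q7} and {q4}.
Refine {q2,q5,q7} on symbol 0: members go to different blocks, giving {q2,q5} and {q7}.
Refine {q1,q3} on symbol 1: members go to different blocks, giving {q1} and {q3}.
No further refinement is possible. Final partition (6 blocks): {q2,q5} | {q0,q6} | {q1} | {q4} | {q7} | {q3}.
q0 and q6 lie in the same block of the stable partition, so they are equivalent — no string distinguishes them.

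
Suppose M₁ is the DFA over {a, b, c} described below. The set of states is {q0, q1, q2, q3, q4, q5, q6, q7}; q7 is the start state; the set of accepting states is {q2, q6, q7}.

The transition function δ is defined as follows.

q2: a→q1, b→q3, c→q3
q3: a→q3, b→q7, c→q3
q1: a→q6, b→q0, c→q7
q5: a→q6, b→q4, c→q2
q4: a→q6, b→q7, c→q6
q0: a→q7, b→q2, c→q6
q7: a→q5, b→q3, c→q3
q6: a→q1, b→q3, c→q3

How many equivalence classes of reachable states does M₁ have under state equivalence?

Every state is reachable, so we keep all 8.
Initial partition by acceptance: {q2,q6,q7} | {q0,q1,q3,q4,q5}.
On input a, block {q0,q1,q3,q4,q5} splits into {q0,q1,q4,q5} and {q3}.
Split {q0,q1,q4,q5} by δ(·,b) → {q0,q4} and {q1,q5}.
The partition is now stable with 4 blocks: {q2,q6,q7} | {q0,q4} | {q3} | {q1,q5}.

4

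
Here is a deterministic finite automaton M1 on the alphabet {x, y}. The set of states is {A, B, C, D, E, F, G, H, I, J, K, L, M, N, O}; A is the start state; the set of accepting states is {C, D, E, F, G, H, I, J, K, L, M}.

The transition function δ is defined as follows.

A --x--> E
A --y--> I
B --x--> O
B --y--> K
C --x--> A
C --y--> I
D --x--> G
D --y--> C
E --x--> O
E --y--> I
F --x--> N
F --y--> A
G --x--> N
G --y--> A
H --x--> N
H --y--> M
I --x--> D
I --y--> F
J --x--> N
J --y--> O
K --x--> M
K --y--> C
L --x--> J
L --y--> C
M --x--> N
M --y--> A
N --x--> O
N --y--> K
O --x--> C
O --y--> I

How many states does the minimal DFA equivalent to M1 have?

First remove the unreachable states {B,H,J,L}; 11 states remain.
P0 = {C,D,E,F,G,I,K,M} | {A,N,O}.
Refine {C,D,E,F,G,I,K,M} on symbol x: members go to different blocks, giving {C,E,F,G,M} and {D,I,K}.
Split {C,E,F,G,M} by δ(·,y) → {F,G,M} and {C,E}.
Split {A,N,O} by δ(·,x) → {A,O} and {N}.
Split {D,I,K} by δ(·,x) → {D,K} and {I}.
The partition is now stable with 6 blocks: {F,G,M} | {A,O} | {D,K} | {C,E} | {N} | {I}.

6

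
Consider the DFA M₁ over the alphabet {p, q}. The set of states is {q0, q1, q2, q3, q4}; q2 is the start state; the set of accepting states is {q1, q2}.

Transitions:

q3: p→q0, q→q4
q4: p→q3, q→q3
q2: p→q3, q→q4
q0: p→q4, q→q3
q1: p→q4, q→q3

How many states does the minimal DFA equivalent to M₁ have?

2

First remove the unreachable states {q1}; 4 states remain.
Initial partition by acceptance: {q2} | {q0,q3,q4}.
Stable partition: {q2} | {q0,q3,q4} — 2 equivalence classes.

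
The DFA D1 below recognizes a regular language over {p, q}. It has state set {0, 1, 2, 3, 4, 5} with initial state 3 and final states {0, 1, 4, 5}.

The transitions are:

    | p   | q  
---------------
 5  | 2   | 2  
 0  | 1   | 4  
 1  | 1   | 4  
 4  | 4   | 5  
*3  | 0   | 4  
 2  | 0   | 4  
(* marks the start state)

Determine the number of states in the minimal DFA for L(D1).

4

Initial partition by acceptance: {0,1,4,5} | {2,3}.
On input p, block {0,1,4,5} splits into {0,1,4} and {5}.
On input q, block {0,1,4} splits into {0,1} and {4}.
The partition is now stable with 4 blocks: {0,1} | {2,3} | {5} | {4}.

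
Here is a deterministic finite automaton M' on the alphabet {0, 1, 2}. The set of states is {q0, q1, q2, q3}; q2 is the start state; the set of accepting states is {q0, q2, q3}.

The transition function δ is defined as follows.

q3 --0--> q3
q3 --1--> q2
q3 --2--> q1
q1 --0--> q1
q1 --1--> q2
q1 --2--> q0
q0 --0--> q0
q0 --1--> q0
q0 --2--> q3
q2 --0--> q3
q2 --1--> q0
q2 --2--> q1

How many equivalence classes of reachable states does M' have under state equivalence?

All states are reachable from the start state.
Initial partition by acceptance: {q0,q2,q3} | {q1}.
Refine {q0,q2,q3} on symbol 2: members go to different blocks, giving {q2,q3} and {q0}.
Split {q2,q3} by δ(·,1) → {q2} and {q3}.
The partition is now stable with 4 blocks: {q2} | {q1} | {q0} | {q3}.

4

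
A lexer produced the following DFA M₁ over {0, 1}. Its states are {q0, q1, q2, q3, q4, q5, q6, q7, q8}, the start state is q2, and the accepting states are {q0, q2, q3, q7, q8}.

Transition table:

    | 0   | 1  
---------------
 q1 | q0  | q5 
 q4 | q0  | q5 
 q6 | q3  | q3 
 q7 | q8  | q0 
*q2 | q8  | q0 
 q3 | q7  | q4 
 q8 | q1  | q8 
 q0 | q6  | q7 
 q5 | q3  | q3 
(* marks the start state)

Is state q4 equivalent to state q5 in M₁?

All states are reachable from the start state.
Initial partition by acceptance: {q0,q2,q3,q7,q8} | {q1,q4,q5,q6}.
Refine {q0,q2,q3,q7,q8} on symbol 0: members go to different blocks, giving {q2,q3,q7} and {q0,q8}.
On input 0, block {q2,q3,q7} splits into {q2,q7} and {q3}.
Split {q1,q4,q5,q6} by δ(·,0) → {q1,q4} and {q5,q6}.
On input 0, block {q0,q8} splits into {q0} and {q8}.
Stable partition: {q2,q7} | {q1,q4} | {q0} | {q3} | {q5,q6} | {q8} — 6 equivalence classes.
q4 and q5 end up in different blocks, so they are distinguishable. For instance, the string '1' is accepted from only q5.

No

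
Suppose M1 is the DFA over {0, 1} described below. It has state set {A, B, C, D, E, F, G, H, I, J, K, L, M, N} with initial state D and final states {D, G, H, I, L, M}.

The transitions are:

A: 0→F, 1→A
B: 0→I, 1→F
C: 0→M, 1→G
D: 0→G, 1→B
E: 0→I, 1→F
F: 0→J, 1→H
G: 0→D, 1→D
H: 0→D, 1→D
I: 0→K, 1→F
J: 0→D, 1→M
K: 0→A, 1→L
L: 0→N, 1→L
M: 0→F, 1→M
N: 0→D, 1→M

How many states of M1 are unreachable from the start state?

2

Starting at D and following transitions, the reachable set is {A, B, D, F, G, H, I, J, K, L, M, N}. That leaves C, E unreachable — 2 in total.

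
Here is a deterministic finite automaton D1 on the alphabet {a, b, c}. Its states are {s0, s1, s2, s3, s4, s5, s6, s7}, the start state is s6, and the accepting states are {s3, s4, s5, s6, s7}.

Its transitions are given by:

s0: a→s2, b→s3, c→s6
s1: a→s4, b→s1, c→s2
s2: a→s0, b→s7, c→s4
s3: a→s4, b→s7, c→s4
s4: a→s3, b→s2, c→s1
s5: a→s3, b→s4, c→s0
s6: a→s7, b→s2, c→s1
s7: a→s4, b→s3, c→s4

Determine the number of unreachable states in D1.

1

BFS from s6 reaches {s0, s1, s2, s3, s4, s6, s7}; the 1 state(s) s5 are never visited.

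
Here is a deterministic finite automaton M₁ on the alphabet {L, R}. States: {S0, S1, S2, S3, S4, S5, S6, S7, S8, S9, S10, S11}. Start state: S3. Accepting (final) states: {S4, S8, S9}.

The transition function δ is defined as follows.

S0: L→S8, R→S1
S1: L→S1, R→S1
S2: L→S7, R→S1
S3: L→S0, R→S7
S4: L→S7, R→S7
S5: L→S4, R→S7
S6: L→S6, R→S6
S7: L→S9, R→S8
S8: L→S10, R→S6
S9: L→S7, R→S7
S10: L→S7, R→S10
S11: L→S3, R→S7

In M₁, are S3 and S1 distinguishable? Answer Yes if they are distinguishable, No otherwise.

First remove the unreachable states {S2,S4,S5,S11}; 8 states remain.
Start with accepting vs non-accepting: {S8,S9} | {S0,S1,S3,S6,S7,S10}.
Refine {S0,S1,S3,S6,S7,S10} on symbol L: members go to different blocks, giving {S1,S3,S6,S10} and {S0,S7}.
On input L, block {S8,S9} splits into {S8} and {S9}.
On input L, block {S1,S3,S6,S10} splits into {S1,S6} and {S3,S10}.
Refine {S0,S7} on symbol L: members go to different blocks, giving {S0} and {S7}.
Refine {S3,S10} on symbol L: members go to different blocks, giving {S3} and {S10}.
No further refinement is possible. Final partition (7 blocks): {S8} | {S1,S6} | {S0} | {S9} | {S3} | {S7} | {S10}.
S3 and S1 end up in different blocks, so they are distinguishable. For instance, the string 'LL' is accepted from only S3.

Yes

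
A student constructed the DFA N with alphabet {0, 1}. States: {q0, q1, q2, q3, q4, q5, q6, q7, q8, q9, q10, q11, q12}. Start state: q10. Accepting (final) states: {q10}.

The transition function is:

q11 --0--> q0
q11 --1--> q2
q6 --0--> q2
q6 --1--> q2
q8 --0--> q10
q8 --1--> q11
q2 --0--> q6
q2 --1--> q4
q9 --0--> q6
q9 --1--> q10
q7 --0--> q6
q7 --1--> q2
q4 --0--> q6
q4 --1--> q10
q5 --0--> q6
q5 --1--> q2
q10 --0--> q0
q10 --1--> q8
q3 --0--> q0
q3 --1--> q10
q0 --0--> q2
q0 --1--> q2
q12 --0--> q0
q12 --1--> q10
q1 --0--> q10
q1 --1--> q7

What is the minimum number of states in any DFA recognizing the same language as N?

6

First remove the unreachable states {q1,q3,q5,q7,q9,q12}; 7 states remain.
P0 = {q10} | {q0,q2,q4,q6,q8,q11}.
On input 0, block {q0,q2,q4,q6,q8,q11} splits into {q0,q2,q4,q6,q11} and {q8}.
On input 1, block {q0,q2,q4,q6,q11} splits into {q0,q2,q6,q11} and {q4}.
Split {q0,q2,q6,q11} by δ(·,1) → {q0,q6,q11} and {q2}.
Split {q0,q6,q11} by δ(·,0) → {q0,q6} and {q11}.
Stable partition: {q10} | {q0,q6} | {q8} | {q4} | {q2} | {q11} — 6 equivalence classes.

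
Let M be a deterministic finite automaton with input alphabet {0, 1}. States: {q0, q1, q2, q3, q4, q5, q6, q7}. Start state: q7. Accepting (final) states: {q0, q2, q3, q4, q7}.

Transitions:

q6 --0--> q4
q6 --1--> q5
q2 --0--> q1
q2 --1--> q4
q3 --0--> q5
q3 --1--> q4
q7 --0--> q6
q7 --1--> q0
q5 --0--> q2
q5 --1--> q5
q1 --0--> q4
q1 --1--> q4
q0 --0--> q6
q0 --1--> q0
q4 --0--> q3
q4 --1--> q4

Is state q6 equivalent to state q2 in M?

No

P0 = {q0,q2,q3,q4,q7} | {q1,q5,q6}.
Refine {q0,q2,q3,q4,q7} on symbol 0: members go to different blocks, giving {q0,q2,q3,q7} and {q4}.
Split {q0,q2,q3,q7} by δ(·,1) → {q0,q7} and {q2,q3}.
On input 0, block {q1,q5,q6} splits into {q1,q6} and {q5}.
Refine {q1,q6} on symbol 1: members go to different blocks, giving {q1} and {q6}.
Refine {q2,q3} on symbol 0: members go to different blocks, giving {q2} and {q3}.
No further refinement is possible. Final partition (7 blocks): {q0,q7} | {q1} | {q4} | {q2} | {q5} | {q6} | {q3}.
q6 and q2 end up in different blocks, so they are distinguishable. For instance, the string 'ε' is accepted from only q2.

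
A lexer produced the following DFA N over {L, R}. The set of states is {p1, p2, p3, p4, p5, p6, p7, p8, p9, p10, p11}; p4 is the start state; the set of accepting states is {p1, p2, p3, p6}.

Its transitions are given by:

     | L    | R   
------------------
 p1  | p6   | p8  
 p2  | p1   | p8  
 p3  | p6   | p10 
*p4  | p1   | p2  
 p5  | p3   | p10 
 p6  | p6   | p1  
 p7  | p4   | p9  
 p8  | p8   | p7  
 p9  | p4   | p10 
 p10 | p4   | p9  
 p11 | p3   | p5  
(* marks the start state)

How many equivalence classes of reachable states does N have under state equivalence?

6

States {p3,p5,p11} cannot be reached from the start state, so discard them.
P0 = {p1,p2,p6} | {p4,p7,p8,p9,p10}.
Refine {p1,p2,p6} on symbol R: members go to different blocks, giving {p1,p2} and {p6}.
Split {p1,p2} by δ(·,L) → {p1} and {p2}.
Split {p4,p7,p8,p9,p10} by δ(·,L) → {p7,p8,p9,p10} and {p4}.
On input L, block {p7,p8,p9,p10} splits into {p7,p9,p10} and {p8}.
The partition is now stable with 6 blocks: {p1} | {p7,p9,p10} | {p6} | {p2} | {p4} | {p8}.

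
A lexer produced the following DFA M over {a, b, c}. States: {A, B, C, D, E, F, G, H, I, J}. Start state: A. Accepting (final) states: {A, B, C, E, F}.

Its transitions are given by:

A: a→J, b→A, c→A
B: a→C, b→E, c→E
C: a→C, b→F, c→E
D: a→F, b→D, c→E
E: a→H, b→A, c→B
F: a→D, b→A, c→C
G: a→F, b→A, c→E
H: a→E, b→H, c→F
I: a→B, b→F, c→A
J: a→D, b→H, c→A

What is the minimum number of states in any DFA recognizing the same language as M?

5

First remove the unreachable states {G,I}; 8 states remain.
Start with accepting vs non-accepting: {A,B,C,E,F} | {D,H,J}.
Refine {A,B,C,E,F} on symbol a: members go to different blocks, giving {A,E,F} and {B,C}.
On input c, block {A,E,F} splits into {E,F} and {A}.
On input a, block {D,H,J} splits into {D,H} and {J}.
Stable partition: {E,F} | {D,H} | {B,C} | {A} | {J} — 5 equivalence classes.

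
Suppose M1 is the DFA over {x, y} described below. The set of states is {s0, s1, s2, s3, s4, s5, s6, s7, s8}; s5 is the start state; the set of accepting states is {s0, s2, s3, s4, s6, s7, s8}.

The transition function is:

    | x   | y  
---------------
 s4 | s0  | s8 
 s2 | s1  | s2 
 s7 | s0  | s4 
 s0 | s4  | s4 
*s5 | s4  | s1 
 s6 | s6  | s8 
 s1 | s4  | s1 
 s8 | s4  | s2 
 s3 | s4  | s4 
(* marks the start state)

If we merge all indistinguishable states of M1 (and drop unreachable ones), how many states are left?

5

First remove the unreachable states {s3,s6,s7}; 6 states remain.
P0 = {s0,s2,s4,s8} | {s1,s5}.
Refine {s0,s2,s4,s8} on symbol x: members go to different blocks, giving {s0,s4,s8} and {s2}.
Split {s0,s4,s8} by δ(·,y) → {s0,s4} and {s8}.
Refine {s0,s4} on symbol y: members go to different blocks, giving {s0} and {s4}.
The partition is now stable with 5 blocks: {s0} | {s1,s5} | {s2} | {s8} | {s4}.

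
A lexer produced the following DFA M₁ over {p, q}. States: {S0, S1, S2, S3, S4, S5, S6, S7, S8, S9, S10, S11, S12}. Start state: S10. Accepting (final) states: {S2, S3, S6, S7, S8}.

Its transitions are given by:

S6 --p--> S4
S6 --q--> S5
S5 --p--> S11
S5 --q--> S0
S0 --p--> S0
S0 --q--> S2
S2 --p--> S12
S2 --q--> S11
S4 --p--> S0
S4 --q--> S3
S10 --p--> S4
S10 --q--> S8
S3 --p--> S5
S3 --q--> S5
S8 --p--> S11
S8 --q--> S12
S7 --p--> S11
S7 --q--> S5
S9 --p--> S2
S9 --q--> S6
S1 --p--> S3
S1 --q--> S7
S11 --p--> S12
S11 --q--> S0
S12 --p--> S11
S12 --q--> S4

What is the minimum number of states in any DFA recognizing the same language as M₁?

3

States {S1,S6,S7,S9} cannot be reached from the start state, so discard them.
Initial partition by acceptance: {S2,S3,S8} | {S0,S4,S5,S10,S11,S12}.
Refine {S0,S4,S5,S10,S11,S12} on symbol q: members go to different blocks, giving {S0,S4,S10} and {S5,S11,S12}.
No further refinement is possible. Final partition (3 blocks): {S2,S3,S8} | {S0,S4,S10} | {S5,S11,S12}.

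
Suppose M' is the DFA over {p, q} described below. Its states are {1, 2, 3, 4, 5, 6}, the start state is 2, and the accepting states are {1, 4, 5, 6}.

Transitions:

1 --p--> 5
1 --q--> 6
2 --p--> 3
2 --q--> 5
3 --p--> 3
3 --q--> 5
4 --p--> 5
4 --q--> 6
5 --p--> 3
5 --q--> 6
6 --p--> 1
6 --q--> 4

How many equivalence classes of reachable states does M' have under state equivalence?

Every state is reachable, so we keep all 6.
Initial partition by acceptance: {1,4,5,6} | {2,3}.
Split {1,4,5,6} by δ(·,p) → {1,4,6} and {5}.
Split {1,4,6} by δ(·,p) → {1,4} and {6}.
The partition is now stable with 4 blocks: {1,4} | {2,3} | {5} | {6}.

4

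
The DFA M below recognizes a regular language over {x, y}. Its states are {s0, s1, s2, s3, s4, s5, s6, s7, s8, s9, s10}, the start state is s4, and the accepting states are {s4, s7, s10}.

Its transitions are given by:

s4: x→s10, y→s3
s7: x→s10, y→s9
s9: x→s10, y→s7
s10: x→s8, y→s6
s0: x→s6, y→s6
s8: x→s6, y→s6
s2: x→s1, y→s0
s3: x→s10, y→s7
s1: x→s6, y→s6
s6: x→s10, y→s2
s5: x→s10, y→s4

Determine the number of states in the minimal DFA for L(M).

Reachable states from the start: {s0,s1,s2,s3,s4,s6,s7,s8,s9,s10}. Unreachable: {s5} — drop them.
Start with accepting vs non-accepting: {s4,s7,s10} | {s0,s1,s2,s3,s6,s8,s9}.
On input x, block {s4,s7,s10} splits into {s4,s7} and {s10}.
Refine {s0,s1,s2,s3,s6,s8,s9} on symbol x: members go to different blocks, giving {s0,s1,s2,s8} and {s3,s6,s9}.
Refine {s0,s1,s2,s8} on symbol x: members go to different blocks, giving {s0,s1,s8} and {s2}.
On input y, block {s3,s6,s9} splits into {s3,s9} and {s6}.
Stable partition: {s4,s7} | {s0,s1,s8} | {s10} | {s3,s9} | {s2} | {s6} — 6 equivalence classes.

6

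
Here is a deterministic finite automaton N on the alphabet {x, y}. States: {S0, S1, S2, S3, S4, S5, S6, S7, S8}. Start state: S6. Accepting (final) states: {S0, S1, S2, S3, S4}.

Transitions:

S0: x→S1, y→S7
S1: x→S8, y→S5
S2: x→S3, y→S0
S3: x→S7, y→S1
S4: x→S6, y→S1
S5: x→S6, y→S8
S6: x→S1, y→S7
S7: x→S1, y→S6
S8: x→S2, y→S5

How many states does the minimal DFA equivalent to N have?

Reachable states from the start: {S0,S1,S2,S3,S5,S6,S7,S8}. Unreachable: {S4} — drop them.
P0 = {S0,S1,S2,S3} | {S5,S6,S7,S8}.
Refine {S0,S1,S2,S3} on symbol x: members go to different blocks, giving {S0,S2} and {S1,S3}.
On input y, block {S0,S2} splits into {S0} and {S2}.
Refine {S5,S6,S7,S8} on symbol x: members go to different blocks, giving {S6,S7} and {S5} and {S8}.
Refine {S1,S3} on symbol x: members go to different blocks, giving {S1} and {S3}.
Stable partition: {S0} | {S6,S7} | {S1} | {S2} | {S5} | {S8} | {S3} — 7 equivalence classes.

7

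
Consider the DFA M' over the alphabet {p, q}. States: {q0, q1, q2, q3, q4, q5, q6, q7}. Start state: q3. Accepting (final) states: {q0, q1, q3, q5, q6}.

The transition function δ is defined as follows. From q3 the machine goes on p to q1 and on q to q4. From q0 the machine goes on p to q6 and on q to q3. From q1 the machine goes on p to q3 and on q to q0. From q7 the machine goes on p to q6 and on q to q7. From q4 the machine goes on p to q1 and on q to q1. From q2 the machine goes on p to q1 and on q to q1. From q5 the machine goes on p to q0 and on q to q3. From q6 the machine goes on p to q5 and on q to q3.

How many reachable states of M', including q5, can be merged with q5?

States {q2,q7} cannot be reached from the start state, so discard them.
Initial partition by acceptance: {q0,q1,q3,q5,q6} | {q4}.
On input q, block {q0,q1,q3,q5,q6} splits into {q0,q1,q5,q6} and {q3}.
Refine {q0,q1,q5,q6} on symbol p: members go to different blocks, giving {q0,q5,q6} and {q1}.
Stable partition: {q0,q5,q6} | {q4} | {q3} | {q1} — 4 equivalence classes.
The equivalence class containing q5 is {q0,q5,q6}, of size 3.

3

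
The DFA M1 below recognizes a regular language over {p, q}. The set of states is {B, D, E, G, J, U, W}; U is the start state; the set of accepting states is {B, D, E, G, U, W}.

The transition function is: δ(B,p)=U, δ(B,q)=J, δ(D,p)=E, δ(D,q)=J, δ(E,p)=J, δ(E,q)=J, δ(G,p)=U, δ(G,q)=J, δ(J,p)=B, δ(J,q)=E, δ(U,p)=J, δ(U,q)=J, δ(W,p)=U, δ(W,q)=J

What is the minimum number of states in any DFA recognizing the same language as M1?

States {D,G,W} cannot be reached from the start state, so discard them.
P0 = {B,E,U} | {J}.
On input p, block {B,E,U} splits into {E,U} and {B}.
Stable partition: {E,U} | {J} | {B} — 3 equivalence classes.

3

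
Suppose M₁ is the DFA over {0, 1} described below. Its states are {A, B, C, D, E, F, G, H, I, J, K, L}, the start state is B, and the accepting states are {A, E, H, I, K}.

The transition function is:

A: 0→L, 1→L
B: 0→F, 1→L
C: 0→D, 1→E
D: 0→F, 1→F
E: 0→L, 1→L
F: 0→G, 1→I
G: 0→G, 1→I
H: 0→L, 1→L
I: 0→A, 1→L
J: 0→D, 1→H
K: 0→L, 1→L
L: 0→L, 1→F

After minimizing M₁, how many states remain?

Reachable states from the start: {A,B,F,G,I,L}. Unreachable: {C,D,E,H,J,K} — drop them.
Initial partition by acceptance: {A,I} | {B,F,G,L}.
Split {A,I} by δ(·,0) → {A} and {I}.
Refine {B,F,G,L} on symbol 1: members go to different blocks, giving {B,L} and {F,G}.
Refine {B,L} on symbol 0: members go to different blocks, giving {B} and {L}.
The partition is now stable with 5 blocks: {A} | {B} | {I} | {F,G} | {L}.

5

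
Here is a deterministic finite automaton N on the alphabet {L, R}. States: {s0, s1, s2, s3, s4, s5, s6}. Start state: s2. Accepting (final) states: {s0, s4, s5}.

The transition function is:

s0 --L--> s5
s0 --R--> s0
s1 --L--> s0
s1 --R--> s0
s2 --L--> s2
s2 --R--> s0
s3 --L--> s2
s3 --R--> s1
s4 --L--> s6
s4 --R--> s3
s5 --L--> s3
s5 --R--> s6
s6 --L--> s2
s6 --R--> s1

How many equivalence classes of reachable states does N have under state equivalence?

5

Reachable states from the start: {s0,s1,s2,s3,s5,s6}. Unreachable: {s4} — drop them.
Start with accepting vs non-accepting: {s0,s5} | {s1,s2,s3,s6}.
Split {s0,s5} by δ(·,L) → {s0} and {s5}.
Split {s1,s2,s3,s6} by δ(·,L) → {s2,s3,s6} and {s1}.
On input R, block {s2,s3,s6} splits into {s3,s6} and {s2}.
The partition is now stable with 5 blocks: {s0} | {s3,s6} | {s5} | {s1} | {s2}.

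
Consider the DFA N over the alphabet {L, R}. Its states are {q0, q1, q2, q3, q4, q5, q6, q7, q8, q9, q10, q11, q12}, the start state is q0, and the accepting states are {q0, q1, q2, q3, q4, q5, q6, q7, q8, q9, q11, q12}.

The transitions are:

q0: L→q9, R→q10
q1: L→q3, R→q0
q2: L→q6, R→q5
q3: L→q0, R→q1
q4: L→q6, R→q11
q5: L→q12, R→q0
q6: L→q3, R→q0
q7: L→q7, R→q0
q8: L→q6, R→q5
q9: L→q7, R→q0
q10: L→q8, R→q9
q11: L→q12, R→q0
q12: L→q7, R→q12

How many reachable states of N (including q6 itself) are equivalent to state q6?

2

Reachable states from the start: {q0,q1,q3,q5,q6,q7,q8,q9,q10,q12}. Unreachable: {q2,q4,q11} — drop them.
Start with accepting vs non-accepting: {q0,q1,q3,q5,q6,q7,q8,q9,q12} | {q10}.
Split {q0,q1,q3,q5,q6,q7,q8,q9,q12} by δ(·,R) → {q1,q3,q5,q6,q7,q8,q9,q12} and {q0}.
Split {q1,q3,q5,q6,q7,q8,q9,q12} by δ(·,L) → {q1,q5,q6,q7,q8,q9,q12} and {q3}.
Split {q1,q5,q6,q7,q8,q9,q12} by δ(·,L) → {q5,q7,q8,q9,q12} and {q1,q6}.
Split {q5,q7,q8,q9,q12} by δ(·,L) → {q5,q7,q9,q12} and {q8}.
Refine {q5,q7,q9,q12} on symbol R: members go to different blocks, giving {q5,q7,q9} and {q12}.
Split {q5,q7,q9} by δ(·,L) → {q7,q9} and {q5}.
Stable partition: {q7,q9} | {q10} | {q0} | {q3} | {q1,q6} | {q8} | {q12} | {q5} — 8 equivalence classes.
State q6 belongs to the block {q1,q6}, which has 2 states.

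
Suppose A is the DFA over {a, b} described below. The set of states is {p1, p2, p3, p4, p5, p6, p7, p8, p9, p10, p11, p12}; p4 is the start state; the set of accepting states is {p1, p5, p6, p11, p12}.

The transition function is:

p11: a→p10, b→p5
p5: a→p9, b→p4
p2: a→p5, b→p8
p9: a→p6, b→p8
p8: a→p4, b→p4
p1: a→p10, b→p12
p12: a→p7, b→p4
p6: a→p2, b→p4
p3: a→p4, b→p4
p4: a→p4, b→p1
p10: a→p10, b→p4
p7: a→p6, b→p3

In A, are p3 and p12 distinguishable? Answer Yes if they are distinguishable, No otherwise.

Yes

Reachable states from the start: {p1,p2,p3,p4,p5,p6,p7,p8,p9,p10,p12}. Unreachable: {p11} — drop them.
Initial partition by acceptance: {p1,p5,p6,p12} | {p2,p3,p4,p7,p8,p9,p10}.
Split {p1,p5,p6,p12} by δ(·,b) → {p5,p6,p12} and {p1}.
Refine {p2,p3,p4,p7,p8,p9,p10} on symbol a: members go to different blocks, giving {p3,p4,p8,p10} and {p2,p7,p9}.
On input b, block {p3,p4,p8,p10} splits into {p3,p8,p10} and {p4}.
On input a, block {p3,p8,p10} splits into {p3,p8} and {p10}.
Stable partition: {p5,p6,p12} | {p3,p8} | {p1} | {p2,p7,p9} | {p4} | {p10} — 6 equivalence classes.
p3 and p12 end up in different blocks, so they are distinguishable. For instance, the string 'ε' is accepted from only p12.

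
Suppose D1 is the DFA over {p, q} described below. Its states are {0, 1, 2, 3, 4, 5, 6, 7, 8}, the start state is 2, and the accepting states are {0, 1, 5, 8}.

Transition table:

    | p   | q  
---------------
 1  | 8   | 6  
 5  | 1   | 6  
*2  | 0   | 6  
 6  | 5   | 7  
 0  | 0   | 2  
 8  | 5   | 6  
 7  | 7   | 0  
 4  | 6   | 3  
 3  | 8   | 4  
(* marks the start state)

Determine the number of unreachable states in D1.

2

BFS from 2 reaches {0, 1, 2, 5, 6, 7, 8}; the 2 state(s) 3, 4 are never visited.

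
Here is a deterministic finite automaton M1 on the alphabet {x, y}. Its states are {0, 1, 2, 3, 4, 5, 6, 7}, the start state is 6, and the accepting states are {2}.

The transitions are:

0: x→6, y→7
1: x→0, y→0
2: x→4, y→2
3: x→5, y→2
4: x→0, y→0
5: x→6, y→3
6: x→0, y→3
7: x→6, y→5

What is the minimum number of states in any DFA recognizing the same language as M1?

7

Reachable states from the start: {0,2,3,4,5,6,7}. Unreachable: {1} — drop them.
P0 = {2} | {0,3,4,5,6,7}.
On input y, block {0,3,4,5,6,7} splits into {0,4,5,6,7} and {3}.
Refine {0,4,5,6,7} on symbol y: members go to different blocks, giving {0,4,7} and {5,6}.
Split {0,4,7} by δ(·,x) → {0,7} and {4}.
Refine {0,7} on symbol y: members go to different blocks, giving {0} and {7}.
Refine {5,6} on symbol x: members go to different blocks, giving {5} and {6}.
The partition is now stable with 7 blocks: {2} | {0} | {3} | {5} | {4} | {7} | {6}.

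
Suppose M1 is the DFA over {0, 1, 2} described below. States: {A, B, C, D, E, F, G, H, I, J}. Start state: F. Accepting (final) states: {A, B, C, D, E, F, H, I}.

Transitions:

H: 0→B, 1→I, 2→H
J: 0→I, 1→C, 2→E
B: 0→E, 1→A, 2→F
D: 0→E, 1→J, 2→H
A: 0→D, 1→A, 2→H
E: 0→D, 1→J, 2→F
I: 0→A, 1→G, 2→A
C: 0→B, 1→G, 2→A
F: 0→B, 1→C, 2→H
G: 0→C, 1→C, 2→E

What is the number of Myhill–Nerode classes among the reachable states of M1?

5

All states are reachable from the start state.
Initial partition by acceptance: {A,B,C,D,E,F,H,I} | {G,J}.
Split {A,B,C,D,E,F,H,I} by δ(·,1) → {A,B,F,H} and {C,D,E,I}.
On input 0, block {A,B,F,H} splits into {A,B} and {F,H}.
On input 0, block {C,D,E,I} splits into {C,I} and {D,E}.
The partition is now stable with 5 blocks: {A,B} | {G,J} | {C,I} | {F,H} | {D,E}.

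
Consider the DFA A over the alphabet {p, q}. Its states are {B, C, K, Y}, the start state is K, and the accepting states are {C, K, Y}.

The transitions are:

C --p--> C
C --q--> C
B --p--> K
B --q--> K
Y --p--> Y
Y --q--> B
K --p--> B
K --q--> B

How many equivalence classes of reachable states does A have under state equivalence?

2

First remove the unreachable states {C,Y}; 2 states remain.
Initial partition by acceptance: {K} | {B}.
Stable partition: {K} | {B} — 2 equivalence classes.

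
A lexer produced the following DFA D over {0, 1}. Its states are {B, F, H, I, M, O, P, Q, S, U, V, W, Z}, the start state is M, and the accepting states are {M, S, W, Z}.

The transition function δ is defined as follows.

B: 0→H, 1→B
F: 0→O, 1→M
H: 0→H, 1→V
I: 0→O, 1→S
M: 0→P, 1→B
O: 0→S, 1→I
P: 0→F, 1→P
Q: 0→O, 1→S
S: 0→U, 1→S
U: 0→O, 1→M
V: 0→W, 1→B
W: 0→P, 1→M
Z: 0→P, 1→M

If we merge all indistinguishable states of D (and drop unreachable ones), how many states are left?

10

First remove the unreachable states {Q,Z}; 11 states remain.
Initial partition by acceptance: {M,S,W} | {B,F,H,I,O,P,U,V}.
Split {M,S,W} by δ(·,1) → {S,W} and {M}.
Refine {S,W} on symbol 1: members go to different blocks, giving {W} and {S}.
On input 0, block {B,F,H,I,O,P,U,V} splits into {B,F,H,I,P,U} and {V} and {O}.
Split {B,F,H,I,P,U} by δ(·,0) → {B,H,P} and {F,I,U}.
Refine {B,H,P} on symbol 0: members go to different blocks, giving {B,H} and {P}.
On input 1, block {B,H} splits into {B} and {H}.
Split {F,I,U} by δ(·,1) → {F,U} and {I}.
No further refinement is possible. Final partition (10 blocks): {W} | {B} | {M} | {S} | {V} | {O} | {F,U} | {P} | {H} | {I}.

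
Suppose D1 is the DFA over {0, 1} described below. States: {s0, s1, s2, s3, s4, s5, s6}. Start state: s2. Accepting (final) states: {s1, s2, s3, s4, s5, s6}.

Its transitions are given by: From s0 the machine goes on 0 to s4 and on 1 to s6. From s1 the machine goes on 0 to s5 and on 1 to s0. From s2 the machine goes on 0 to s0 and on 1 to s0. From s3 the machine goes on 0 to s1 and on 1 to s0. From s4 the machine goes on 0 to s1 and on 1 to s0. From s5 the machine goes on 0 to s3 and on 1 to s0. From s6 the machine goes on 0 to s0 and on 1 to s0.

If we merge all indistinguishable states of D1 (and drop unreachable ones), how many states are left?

3

Initial partition by acceptance: {s1,s2,s3,s4,s5,s6} | {s0}.
Split {s1,s2,s3,s4,s5,s6} by δ(·,0) → {s1,s3,s4,s5} and {s2,s6}.
The partition is now stable with 3 blocks: {s1,s3,s4,s5} | {s0} | {s2,s6}.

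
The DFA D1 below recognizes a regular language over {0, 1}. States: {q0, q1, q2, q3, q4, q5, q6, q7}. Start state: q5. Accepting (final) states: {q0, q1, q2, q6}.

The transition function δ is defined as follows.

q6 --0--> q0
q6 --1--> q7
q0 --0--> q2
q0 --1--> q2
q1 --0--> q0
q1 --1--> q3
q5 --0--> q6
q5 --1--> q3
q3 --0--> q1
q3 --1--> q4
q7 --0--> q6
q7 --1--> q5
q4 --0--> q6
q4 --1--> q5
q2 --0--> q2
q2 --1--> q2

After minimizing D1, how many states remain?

Every state is reachable, so we keep all 8.
P0 = {q0,q1,q2,q6} | {q3,q4,q5,q7}.
Split {q0,q1,q2,q6} by δ(·,1) → {q0,q2} and {q1,q6}.
No further refinement is possible. Final partition (3 blocks): {q0,q2} | {q3,q4,q5,q7} | {q1,q6}.

3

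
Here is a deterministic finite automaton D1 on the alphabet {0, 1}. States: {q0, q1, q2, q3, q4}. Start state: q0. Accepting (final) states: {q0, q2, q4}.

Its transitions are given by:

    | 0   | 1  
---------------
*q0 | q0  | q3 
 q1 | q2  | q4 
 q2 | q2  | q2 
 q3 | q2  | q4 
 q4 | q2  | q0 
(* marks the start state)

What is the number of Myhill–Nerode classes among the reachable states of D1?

First remove the unreachable states {q1}; 4 states remain.
P0 = {q0,q2,q4} | {q3}.
Split {q0,q2,q4} by δ(·,1) → {q2,q4} and {q0}.
Split {q2,q4} by δ(·,1) → {q2} and {q4}.
The partition is now stable with 4 blocks: {q2} | {q3} | {q0} | {q4}.

4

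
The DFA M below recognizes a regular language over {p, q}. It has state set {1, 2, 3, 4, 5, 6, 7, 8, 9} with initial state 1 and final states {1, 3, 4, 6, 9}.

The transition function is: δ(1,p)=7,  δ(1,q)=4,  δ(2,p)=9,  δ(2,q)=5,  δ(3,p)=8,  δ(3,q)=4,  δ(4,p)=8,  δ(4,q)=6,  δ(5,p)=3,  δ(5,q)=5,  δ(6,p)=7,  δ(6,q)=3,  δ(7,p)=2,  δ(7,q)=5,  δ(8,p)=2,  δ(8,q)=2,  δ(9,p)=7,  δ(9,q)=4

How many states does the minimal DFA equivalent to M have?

3

All states are reachable from the start state.
Initial partition by acceptance: {1,3,4,6,9} | {2,5,7,8}.
On input p, block {2,5,7,8} splits into {2,5} and {7,8}.
No further refinement is possible. Final partition (3 blocks): {1,3,4,6,9} | {2,5} | {7,8}.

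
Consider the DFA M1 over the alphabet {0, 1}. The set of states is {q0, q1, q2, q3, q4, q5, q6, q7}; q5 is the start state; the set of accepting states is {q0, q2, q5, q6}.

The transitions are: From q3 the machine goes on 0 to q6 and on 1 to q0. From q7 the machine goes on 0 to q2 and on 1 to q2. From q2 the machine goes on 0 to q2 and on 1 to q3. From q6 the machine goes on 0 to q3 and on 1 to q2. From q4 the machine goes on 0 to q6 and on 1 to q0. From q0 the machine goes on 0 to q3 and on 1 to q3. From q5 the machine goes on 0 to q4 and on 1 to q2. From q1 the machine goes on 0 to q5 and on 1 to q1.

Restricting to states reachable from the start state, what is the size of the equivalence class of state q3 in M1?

First remove the unreachable states {q1,q7}; 6 states remain.
Initial partition by acceptance: {q0,q2,q5,q6} | {q3,q4}.
On input 0, block {q0,q2,q5,q6} splits into {q0,q5,q6} and {q2}.
Split {q0,q5,q6} by δ(·,1) → {q5,q6} and {q0}.
The partition is now stable with 4 blocks: {q5,q6} | {q3,q4} | {q2} | {q0}.
State q3 belongs to the block {q3,q4}, which has 2 states.

2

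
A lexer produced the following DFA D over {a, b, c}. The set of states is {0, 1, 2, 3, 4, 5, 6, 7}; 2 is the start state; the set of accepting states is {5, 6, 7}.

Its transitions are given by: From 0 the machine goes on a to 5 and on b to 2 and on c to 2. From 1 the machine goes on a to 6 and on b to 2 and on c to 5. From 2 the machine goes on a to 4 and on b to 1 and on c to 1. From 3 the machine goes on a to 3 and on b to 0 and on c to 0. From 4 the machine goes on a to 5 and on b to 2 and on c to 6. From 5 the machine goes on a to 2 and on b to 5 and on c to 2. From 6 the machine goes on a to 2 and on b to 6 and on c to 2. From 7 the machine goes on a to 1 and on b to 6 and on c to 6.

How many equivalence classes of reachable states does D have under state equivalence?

3

Reachable states from the start: {1,2,4,5,6}. Unreachable: {0,3,7} — drop them.
Start with accepting vs non-accepting: {5,6} | {1,2,4}.
Split {1,2,4} by δ(·,a) → {1,4} and {2}.
The partition is now stable with 3 blocks: {5,6} | {1,4} | {2}.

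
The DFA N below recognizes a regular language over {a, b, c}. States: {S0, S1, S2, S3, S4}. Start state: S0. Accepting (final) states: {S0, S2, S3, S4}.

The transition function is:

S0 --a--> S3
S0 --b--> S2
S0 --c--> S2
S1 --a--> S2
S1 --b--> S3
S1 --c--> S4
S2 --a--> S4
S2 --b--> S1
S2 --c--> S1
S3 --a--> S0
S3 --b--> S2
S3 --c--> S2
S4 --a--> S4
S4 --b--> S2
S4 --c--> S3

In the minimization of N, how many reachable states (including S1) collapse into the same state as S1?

1

All states are reachable from the start state.
P0 = {S0,S2,S3,S4} | {S1}.
On input b, block {S0,S2,S3,S4} splits into {S0,S3,S4} and {S2}.
On input c, block {S0,S3,S4} splits into {S0,S3} and {S4}.
Stable partition: {S0,S3} | {S1} | {S2} | {S4} — 4 equivalence classes.
The equivalence class containing S1 is {S1}, of size 1.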